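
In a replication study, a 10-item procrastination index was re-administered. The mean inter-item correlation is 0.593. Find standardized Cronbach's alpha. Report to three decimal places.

α = 0.936

Standardized α = k·r̄ / (1 + (k−1)·r̄) = 10 × 0.593 / (1 + 9 × 0.593)
  = 5.9300 / 6.3370 = 0.936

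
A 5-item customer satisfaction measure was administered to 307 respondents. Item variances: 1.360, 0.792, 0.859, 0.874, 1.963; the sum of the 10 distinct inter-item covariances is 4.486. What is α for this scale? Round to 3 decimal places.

ΣVar(i) = 1.360 + 0.792 + 0.859 + 0.874 + 1.963 = 5.848
Sum of distinct covariances = 4.486
total variance = ΣVar(i) + 2·Σcov = 5.848 + 2 × 4.486 = 14.820
α = (5/4)·(1 − 5.848/14.820) = 0.757

α = 0.757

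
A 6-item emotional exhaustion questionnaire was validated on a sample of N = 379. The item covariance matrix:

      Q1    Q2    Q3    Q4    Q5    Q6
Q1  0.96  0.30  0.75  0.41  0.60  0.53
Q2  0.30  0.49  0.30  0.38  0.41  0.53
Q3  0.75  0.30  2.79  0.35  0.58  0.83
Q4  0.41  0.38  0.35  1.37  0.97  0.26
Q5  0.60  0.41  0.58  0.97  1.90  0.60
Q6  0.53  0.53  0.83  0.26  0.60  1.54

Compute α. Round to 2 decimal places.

Σσᵢ² = 0.96 + 0.49 + 2.79 + 1.37 + 1.90 + 1.54 = 9.05
Sum of off-diagonal covariances = 7.80
total variance = 9.05 + 2 × 7.80 = 24.65
α = (k/(k−1))·(1 − Σσᵢ²/total variance) = (6/5)·(1 − 9.05/24.65) = 0.76

α = 0.76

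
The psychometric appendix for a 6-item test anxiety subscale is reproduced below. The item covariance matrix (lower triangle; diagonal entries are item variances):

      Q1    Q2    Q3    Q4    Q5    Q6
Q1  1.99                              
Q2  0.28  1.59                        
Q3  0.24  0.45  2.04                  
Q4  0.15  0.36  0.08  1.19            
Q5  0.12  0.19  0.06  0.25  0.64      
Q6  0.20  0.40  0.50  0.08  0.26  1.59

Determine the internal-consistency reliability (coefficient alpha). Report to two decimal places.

α = 0.53

ΣVar(i) = 1.99 + 1.59 + 2.04 + 1.19 + 0.64 + 1.59 = 9.04
Sum of off-diagonal covariances = 3.62
total variance = 9.04 + 2 × 3.62 = 16.28
α = (k/(k−1))·(1 − ΣVar(i)/total variance) = (6/5)·(1 − 9.04/16.28) = 0.53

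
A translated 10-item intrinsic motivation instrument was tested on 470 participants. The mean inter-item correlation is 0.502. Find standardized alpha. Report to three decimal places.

α = 0.910

Standardized α = k·r̄ / (1 + (k−1)·r̄) = 10 × 0.502 / (1 + 9 × 0.502)
  = 5.0200 / 5.5180 = 0.910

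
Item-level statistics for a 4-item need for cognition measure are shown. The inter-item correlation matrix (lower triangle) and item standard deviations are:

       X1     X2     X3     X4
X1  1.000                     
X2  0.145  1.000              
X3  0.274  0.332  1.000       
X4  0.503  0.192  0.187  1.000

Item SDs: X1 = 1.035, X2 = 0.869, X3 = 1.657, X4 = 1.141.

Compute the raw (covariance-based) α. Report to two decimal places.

α = 0.57

Σσ²ᵢ = 1.035² + 0.869² + 1.657² + 1.141² = 5.8739
Covariances σ_ij = r_ij · s_i · s_j:
  σ(X1,X2) = 0.145 × 1.035 × 0.869 = 0.1304
  σ(X1,X3) = 0.274 × 1.035 × 1.657 = 0.4699
  σ(X1,X4) = 0.503 × 1.035 × 1.141 = 0.5940
  σ(X2,X3) = 0.332 × 0.869 × 1.657 = 0.4781
  σ(X2,X4) = 0.192 × 0.869 × 1.141 = 0.1904
  σ(X3,X4) = 0.187 × 1.657 × 1.141 = 0.3535
σ²_T = Σσ²ᵢ + 2·Σσ_ij = 5.8739 + 2 × 2.2163 = 10.3065
α = (4/3)·(1 − 5.8739/10.3065) = 0.57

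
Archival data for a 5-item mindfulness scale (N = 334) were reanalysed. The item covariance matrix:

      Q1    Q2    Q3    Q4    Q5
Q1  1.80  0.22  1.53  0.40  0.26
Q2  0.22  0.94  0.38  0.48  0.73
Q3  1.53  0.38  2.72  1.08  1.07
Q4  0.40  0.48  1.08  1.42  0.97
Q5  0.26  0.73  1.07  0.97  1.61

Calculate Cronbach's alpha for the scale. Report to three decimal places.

Σσᵢ² = 1.80 + 0.94 + 2.72 + 1.42 + 1.61 = 8.49
Σ_{i<j} σ_ij = 7.12
σ²_T = 8.49 + 2 × 7.12 = 22.73
α = (k/(k−1))·(1 − Σσᵢ²/σ²_T) = (5/4)·(1 − 8.49/22.73) = 0.783

Cronbach's alpha = 0.783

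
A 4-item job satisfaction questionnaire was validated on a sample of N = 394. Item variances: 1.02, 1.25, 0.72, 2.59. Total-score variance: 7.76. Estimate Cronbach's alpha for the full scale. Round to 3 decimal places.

α = 0.375

ΣVar(i) = 1.02 + 1.25 + 0.72 + 2.59 = 5.58
α = (k/(k−1))·(1 − ΣVar(i)/total variance) = (4/3)·(1 − 5.58/7.76) = 0.375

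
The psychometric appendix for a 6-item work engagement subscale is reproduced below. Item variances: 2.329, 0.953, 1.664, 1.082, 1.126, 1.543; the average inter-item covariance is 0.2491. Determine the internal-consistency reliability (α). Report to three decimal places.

Σσᵢ² = 2.329 + 0.953 + 1.664 + 1.082 + 1.126 + 1.543 = 8.697
Sum of the 15 distinct covariances = 15 × 0.2491 = 3.7365
σ²_T = Σσᵢ² + 2·Σcov = 8.697 + 2 × 3.7365 = 16.1700
α = (6/5)·(1 − 8.697/16.1700) = 0.555

α = 0.555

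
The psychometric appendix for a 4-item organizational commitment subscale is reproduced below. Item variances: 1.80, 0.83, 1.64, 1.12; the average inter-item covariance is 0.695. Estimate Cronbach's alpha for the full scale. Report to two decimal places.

Cronbach's alpha = 0.81

Σσ²ᵢ = 1.80 + 0.83 + 1.64 + 1.12 = 5.39
Sum of the 6 distinct covariances = 6 × 0.695 = 4.170
total variance = Σσ²ᵢ + 2·Σcov = 5.39 + 2 × 4.170 = 13.730
α = (4/3)·(1 − 5.39/13.730) = 0.81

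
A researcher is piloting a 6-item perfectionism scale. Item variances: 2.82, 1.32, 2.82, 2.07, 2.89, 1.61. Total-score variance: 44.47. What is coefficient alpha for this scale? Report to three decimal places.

Σσᵢ² = 2.82 + 1.32 + 2.82 + 2.07 + 2.89 + 1.61 = 13.53
α = (k/(k−1))·(1 − Σσᵢ²/σ²_T) = (6/5)·(1 − 13.53/44.47) = 0.835

coefficient alpha = 0.835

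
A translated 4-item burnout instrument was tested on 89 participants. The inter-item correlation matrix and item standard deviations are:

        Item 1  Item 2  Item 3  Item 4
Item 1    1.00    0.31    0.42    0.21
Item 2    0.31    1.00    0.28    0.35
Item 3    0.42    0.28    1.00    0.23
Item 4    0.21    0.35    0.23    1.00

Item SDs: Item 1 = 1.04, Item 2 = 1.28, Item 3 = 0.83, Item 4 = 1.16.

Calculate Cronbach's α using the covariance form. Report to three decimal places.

Cronbach's α = 0.620

Σσ²ᵢ = 1.04² + 1.28² + 0.83² + 1.16² = 4.7545
Covariances σ_ij = r_ij · s_i · s_j:
  σ(Item 1,Item 2) = 0.31 × 1.04 × 1.28 = 0.4127
  σ(Item 1,Item 3) = 0.42 × 1.04 × 0.83 = 0.3625
  σ(Item 1,Item 4) = 0.21 × 1.04 × 1.16 = 0.2533
  σ(Item 2,Item 3) = 0.28 × 1.28 × 0.83 = 0.2975
  σ(Item 2,Item 4) = 0.35 × 1.28 × 1.16 = 0.5197
  σ(Item 3,Item 4) = 0.23 × 0.83 × 1.16 = 0.2214
σ²_T = Σσ²ᵢ + 2·Σσ_ij = 4.7545 + 2 × 2.0671 = 8.8887
α = (4/3)·(1 − 4.7545/8.8887) = 0.620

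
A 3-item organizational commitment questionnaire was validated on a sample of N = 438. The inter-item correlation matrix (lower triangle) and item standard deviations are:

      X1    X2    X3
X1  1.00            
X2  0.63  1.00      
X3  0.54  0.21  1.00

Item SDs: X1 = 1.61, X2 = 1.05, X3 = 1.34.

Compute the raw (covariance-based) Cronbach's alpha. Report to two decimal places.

Σσ²ᵢ = 1.61² + 1.05² + 1.34² = 5.4902
Covariances σ_ij = r_ij · s_i · s_j:
  σ(X1,X2) = 0.63 × 1.61 × 1.05 = 1.0650
  σ(X1,X3) = 0.54 × 1.61 × 1.34 = 1.1650
  σ(X2,X3) = 0.21 × 1.05 × 1.34 = 0.2955
σ²_T = Σσ²ᵢ + 2·Σσ_ij = 5.4902 + 2 × 2.5255 = 10.5412
α = (3/2)·(1 − 5.4902/10.5412) = 0.72

α = 0.72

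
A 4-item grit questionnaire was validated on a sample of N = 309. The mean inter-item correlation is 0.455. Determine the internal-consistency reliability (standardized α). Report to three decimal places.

standardized α = 0.770

Standardized α = k·r̄ / (1 + (k−1)·r̄) = 4 × 0.455 / (1 + 3 × 0.455)
  = 1.8200 / 2.3650 = 0.770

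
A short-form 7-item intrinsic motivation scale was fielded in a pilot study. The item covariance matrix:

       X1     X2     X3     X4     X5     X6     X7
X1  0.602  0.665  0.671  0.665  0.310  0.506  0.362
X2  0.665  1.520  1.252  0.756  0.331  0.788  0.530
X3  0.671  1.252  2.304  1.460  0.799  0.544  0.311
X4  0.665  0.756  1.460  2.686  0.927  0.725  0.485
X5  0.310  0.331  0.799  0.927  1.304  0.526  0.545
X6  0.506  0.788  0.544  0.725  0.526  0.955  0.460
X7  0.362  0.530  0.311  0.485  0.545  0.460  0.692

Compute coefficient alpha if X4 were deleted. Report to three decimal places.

coefficient alpha = 0.840

Remaining items: X1, X2, X3, X5, X6, X7 (k = 6).
Σσᵢ² = 0.602 + 1.520 + 2.304 + 1.304 + 0.955 + 0.692 = 7.377
σ²_T = 7.377 + 2 × 8.600 = 24.577
α (item deleted) = (6/5)·(1 − 7.377/24.577) = 0.840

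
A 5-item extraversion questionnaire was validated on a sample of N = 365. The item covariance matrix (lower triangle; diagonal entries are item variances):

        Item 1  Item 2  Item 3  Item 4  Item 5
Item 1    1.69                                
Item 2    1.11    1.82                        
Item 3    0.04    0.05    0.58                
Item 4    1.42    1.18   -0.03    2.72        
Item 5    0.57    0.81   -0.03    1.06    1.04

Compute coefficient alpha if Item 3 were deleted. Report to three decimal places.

Remaining items: Item 1, Item 2, Item 4, Item 5 (k = 4).
ΣVar(i) = 1.69 + 1.82 + 2.72 + 1.04 = 7.27
σ²_T = 7.27 + 2 × 6.15 = 19.57
α (item deleted) = (4/3)·(1 − 7.27/19.57) = 0.838

α = 0.838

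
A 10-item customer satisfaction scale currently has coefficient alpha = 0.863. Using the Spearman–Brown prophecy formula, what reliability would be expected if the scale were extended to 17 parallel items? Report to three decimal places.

predicted reliability = 0.915

Length factor m = 17/10 = 1.7000
α' = m·α / (1 + (m−1)·α)
   = 17/10 × 0.863 / (1 + (17/10 − 1) × 0.863)
   = 1.4671 / 1.6041 = 0.915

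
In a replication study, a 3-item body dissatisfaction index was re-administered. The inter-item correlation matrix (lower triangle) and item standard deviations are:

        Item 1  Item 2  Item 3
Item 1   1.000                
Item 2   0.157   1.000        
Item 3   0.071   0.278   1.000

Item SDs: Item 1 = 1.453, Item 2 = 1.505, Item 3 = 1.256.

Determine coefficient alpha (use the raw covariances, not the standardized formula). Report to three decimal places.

Σσ²ᵢ = 1.453² + 1.505² + 1.256² = 5.9538
Covariances σ_ij = r_ij · s_i · s_j:
  σ(Item 1,Item 2) = 0.157 × 1.453 × 1.505 = 0.3433
  σ(Item 1,Item 3) = 0.071 × 1.453 × 1.256 = 0.1296
  σ(Item 2,Item 3) = 0.278 × 1.505 × 1.256 = 0.5255
σ²_T = Σσ²ᵢ + 2·Σσ_ij = 5.9538 + 2 × 0.9984 = 7.9506
α = (3/2)·(1 − 5.9538/7.9506) = 0.377

coefficient alpha = 0.377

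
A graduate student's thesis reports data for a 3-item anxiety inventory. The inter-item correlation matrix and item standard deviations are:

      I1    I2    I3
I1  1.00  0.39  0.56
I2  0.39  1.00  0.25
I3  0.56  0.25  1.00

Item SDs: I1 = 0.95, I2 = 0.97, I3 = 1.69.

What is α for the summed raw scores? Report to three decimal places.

Σσ²ᵢ = 0.95² + 0.97² + 1.69² = 4.6995
Covariances σ_ij = r_ij · s_i · s_j:
  σ(I1,I2) = 0.39 × 0.95 × 0.97 = 0.3594
  σ(I1,I3) = 0.56 × 0.95 × 1.69 = 0.8991
  σ(I2,I3) = 0.25 × 0.97 × 1.69 = 0.4098
σ²_T = Σσ²ᵢ + 2·Σσ_ij = 4.6995 + 2 × 1.6683 = 8.0361
α = (3/2)·(1 − 4.6995/8.0361) = 0.623

α = 0.623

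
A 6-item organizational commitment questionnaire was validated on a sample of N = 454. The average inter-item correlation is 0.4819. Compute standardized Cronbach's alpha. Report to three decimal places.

Standardized α = k·r̄ / (1 + (k−1)·r̄) = 6 × 0.4819 / (1 + 5 × 0.4819)
  = 2.8914 / 3.4095 = 0.848

α = 0.848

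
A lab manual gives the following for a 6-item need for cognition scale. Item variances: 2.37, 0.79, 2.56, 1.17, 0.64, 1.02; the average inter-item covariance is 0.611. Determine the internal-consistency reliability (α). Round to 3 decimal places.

α = 0.818

Σσᵢ² = 2.37 + 0.79 + 2.56 + 1.17 + 0.64 + 1.02 = 8.55
Sum of the 15 distinct covariances = 15 × 0.611 = 9.165
σ²_total = Σσᵢ² + 2·Σcov = 8.55 + 2 × 9.165 = 26.880
α = (6/5)·(1 − 8.55/26.880) = 0.818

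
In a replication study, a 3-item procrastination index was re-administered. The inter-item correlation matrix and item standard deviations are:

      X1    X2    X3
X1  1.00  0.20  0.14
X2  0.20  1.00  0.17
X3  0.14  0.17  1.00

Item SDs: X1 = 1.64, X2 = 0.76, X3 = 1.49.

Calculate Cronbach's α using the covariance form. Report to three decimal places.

Σσ²ᵢ = 1.64² + 0.76² + 1.49² = 5.4873
Covariances σ_ij = r_ij · s_i · s_j:
  σ(X1,X2) = 0.20 × 1.64 × 0.76 = 0.2493
  σ(X1,X3) = 0.14 × 1.64 × 1.49 = 0.3421
  σ(X2,X3) = 0.17 × 0.76 × 1.49 = 0.1925
σ²_T = Σσ²ᵢ + 2·Σσ_ij = 5.4873 + 2 × 0.7839 = 7.0551
α = (3/2)·(1 − 5.4873/7.0551) = 0.333

Cronbach's α = 0.333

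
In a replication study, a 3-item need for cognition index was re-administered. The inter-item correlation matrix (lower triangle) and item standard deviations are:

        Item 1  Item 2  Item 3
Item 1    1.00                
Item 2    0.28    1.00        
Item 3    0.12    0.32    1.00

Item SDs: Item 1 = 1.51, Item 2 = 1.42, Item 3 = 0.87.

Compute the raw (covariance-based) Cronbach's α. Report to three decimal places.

Σσ²ᵢ = 1.51² + 1.42² + 0.87² = 5.0534
Covariances σ_ij = r_ij · s_i · s_j:
  σ(Item 1,Item 2) = 0.28 × 1.51 × 1.42 = 0.6004
  σ(Item 1,Item 3) = 0.12 × 1.51 × 0.87 = 0.1576
  σ(Item 2,Item 3) = 0.32 × 1.42 × 0.87 = 0.3953
σ²_T = Σσ²ᵢ + 2·Σσ_ij = 5.0534 + 2 × 1.1533 = 7.3600
α = (3/2)·(1 − 5.0534/7.3600) = 0.470

Cronbach's α = 0.470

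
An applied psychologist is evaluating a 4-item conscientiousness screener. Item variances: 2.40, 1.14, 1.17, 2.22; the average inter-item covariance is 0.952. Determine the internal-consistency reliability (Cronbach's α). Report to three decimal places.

ΣVar(i) = 2.40 + 1.14 + 1.17 + 2.22 = 6.93
Sum of the 6 distinct covariances = 6 × 0.952 = 5.712
σ²_total = ΣVar(i) + 2·Σcov = 6.93 + 2 × 5.712 = 18.354
α = (4/3)·(1 − 6.93/18.354) = 0.830

Cronbach's α = 0.830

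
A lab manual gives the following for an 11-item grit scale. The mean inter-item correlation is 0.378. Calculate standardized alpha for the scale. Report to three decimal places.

α = 0.870

Standardized α = k·r̄ / (1 + (k−1)·r̄) = 11 × 0.378 / (1 + 10 × 0.378)
  = 4.1580 / 4.7800 = 0.870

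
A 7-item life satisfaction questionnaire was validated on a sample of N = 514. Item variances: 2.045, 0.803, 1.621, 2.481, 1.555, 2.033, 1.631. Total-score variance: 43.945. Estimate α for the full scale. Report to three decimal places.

α = 0.844

sum of item variances = 2.045 + 0.803 + 1.621 + 2.481 + 1.555 + 2.033 + 1.631 = 12.169
α = (k/(k−1))·(1 − sum of item variances/σ²_T) = (7/6)·(1 − 12.169/43.945) = 0.844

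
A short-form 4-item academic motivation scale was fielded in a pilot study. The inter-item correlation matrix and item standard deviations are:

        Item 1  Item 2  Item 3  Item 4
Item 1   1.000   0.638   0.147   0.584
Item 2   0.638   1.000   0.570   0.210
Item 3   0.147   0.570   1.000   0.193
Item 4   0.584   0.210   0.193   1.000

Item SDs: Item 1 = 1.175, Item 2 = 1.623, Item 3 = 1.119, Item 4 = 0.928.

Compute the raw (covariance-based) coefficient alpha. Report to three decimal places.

Σσ²ᵢ = 1.175² + 1.623² + 1.119² + 0.928² = 6.1281
Covariances σ_ij = r_ij · s_i · s_j:
  σ(Item 1,Item 2) = 0.638 × 1.175 × 1.623 = 1.2167
  σ(Item 1,Item 3) = 0.147 × 1.175 × 1.119 = 0.1933
  σ(Item 1,Item 4) = 0.584 × 1.175 × 0.928 = 0.6368
  σ(Item 2,Item 3) = 0.570 × 1.623 × 1.119 = 1.0352
  σ(Item 2,Item 4) = 0.210 × 1.623 × 0.928 = 0.3163
  σ(Item 3,Item 4) = 0.193 × 1.119 × 0.928 = 0.2004
σ²_T = Σσ²ᵢ + 2·Σσ_ij = 6.1281 + 2 × 3.5987 = 13.3255
α = (4/3)·(1 − 6.1281/13.3255) = 0.720

α = 0.720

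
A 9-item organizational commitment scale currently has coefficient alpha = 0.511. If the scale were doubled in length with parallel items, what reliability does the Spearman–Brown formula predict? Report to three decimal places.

predicted reliability = 0.676

Length factor m = 2
α' = m·α / (1 + (m−1)·α)
   = 2 × 0.511 / (1 + (2 − 1) × 0.511)
   = 1.0220 / 1.5110 = 0.676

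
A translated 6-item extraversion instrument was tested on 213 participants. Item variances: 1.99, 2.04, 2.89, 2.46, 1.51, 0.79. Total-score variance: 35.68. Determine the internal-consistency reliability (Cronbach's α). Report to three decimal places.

sum of item variances = 1.99 + 2.04 + 2.89 + 2.46 + 1.51 + 0.79 = 11.68
α = (k/(k−1))·(1 − sum of item variances/total variance) = (6/5)·(1 − 11.68/35.68) = 0.807

α = 0.807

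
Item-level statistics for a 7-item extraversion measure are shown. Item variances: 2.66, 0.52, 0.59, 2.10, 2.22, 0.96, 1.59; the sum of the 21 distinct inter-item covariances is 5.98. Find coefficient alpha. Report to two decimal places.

ΣVar(i) = 2.66 + 0.52 + 0.59 + 2.10 + 2.22 + 0.96 + 1.59 = 10.64
Sum of distinct covariances = 5.98
σ²_total = ΣVar(i) + 2·Σcov = 10.64 + 2 × 5.98 = 22.60
α = (7/6)·(1 − 10.64/22.60) = 0.62

α = 0.62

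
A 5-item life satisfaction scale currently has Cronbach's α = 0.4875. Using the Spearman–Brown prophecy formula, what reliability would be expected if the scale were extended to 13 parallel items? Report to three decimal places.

Length factor m = 13/5 = 2.6000
α' = m·α / (1 + (m−1)·α)
   = 13/5 × 0.4875 / (1 + (13/5 − 1) × 0.4875)
   = 1.2675 / 1.7800 = 0.712

predicted reliability = 0.712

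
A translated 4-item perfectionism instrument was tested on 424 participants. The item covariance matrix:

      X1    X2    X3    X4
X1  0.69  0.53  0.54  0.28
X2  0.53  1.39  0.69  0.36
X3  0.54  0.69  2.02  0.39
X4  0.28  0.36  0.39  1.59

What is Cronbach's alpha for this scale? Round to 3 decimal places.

ΣVar(i) = 0.69 + 1.39 + 2.02 + 1.59 = 5.69
Sum of the distinct covariances = 2.79
σ²_total = 5.69 + 2 × 2.79 = 11.27
α = (k/(k−1))·(1 − ΣVar(i)/σ²_total) = (4/3)·(1 − 5.69/11.27) = 0.660

α = 0.660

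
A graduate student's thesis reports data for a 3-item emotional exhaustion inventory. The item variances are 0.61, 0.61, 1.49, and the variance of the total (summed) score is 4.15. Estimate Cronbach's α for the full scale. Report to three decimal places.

α = 0.520

sum of item variances = 0.61 + 0.61 + 1.49 = 2.71
α = (k/(k−1))·(1 − sum of item variances/σ²_total) = (3/2)·(1 − 2.71/4.15) = 0.520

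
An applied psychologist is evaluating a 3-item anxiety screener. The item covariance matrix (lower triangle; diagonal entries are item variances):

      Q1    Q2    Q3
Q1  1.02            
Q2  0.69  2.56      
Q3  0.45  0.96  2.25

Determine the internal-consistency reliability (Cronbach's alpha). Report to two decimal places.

α = 0.63

Σσᵢ² = 1.02 + 2.56 + 2.25 = 5.83
Σ_{i<j} σ_ij = 2.10
Var(T) = 5.83 + 2 × 2.10 = 10.03
α = (k/(k−1))·(1 − Σσᵢ²/Var(T)) = (3/2)·(1 − 5.83/10.03) = 0.63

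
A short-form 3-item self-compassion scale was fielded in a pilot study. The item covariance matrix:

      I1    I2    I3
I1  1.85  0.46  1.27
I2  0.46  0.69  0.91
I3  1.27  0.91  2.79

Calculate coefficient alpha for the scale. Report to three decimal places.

α = 0.746

ΣVar(i) = 1.85 + 0.69 + 2.79 = 5.33
Σ_{i<j} σ_ij = 2.64
σ²_total = 5.33 + 2 × 2.64 = 10.61
α = (k/(k−1))·(1 − ΣVar(i)/σ²_total) = (3/2)·(1 − 5.33/10.61) = 0.746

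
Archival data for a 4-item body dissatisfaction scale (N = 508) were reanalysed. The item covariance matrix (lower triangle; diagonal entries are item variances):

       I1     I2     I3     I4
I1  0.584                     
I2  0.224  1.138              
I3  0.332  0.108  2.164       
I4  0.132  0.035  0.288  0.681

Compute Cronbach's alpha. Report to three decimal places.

sum of item variances = 0.584 + 1.138 + 2.164 + 0.681 = 4.567
Sum of off-diagonal covariances = 1.119
total variance = 4.567 + 2 × 1.119 = 6.805
α = (k/(k−1))·(1 − sum of item variances/total variance) = (4/3)·(1 − 4.567/6.805) = 0.439

Cronbach's alpha = 0.439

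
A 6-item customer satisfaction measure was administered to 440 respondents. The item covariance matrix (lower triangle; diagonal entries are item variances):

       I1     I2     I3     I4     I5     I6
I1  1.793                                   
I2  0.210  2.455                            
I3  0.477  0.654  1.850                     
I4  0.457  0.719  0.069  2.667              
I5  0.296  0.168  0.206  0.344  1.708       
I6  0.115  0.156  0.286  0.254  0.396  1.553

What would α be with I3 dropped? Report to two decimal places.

α = 0.47

Remaining items: I1, I2, I4, I5, I6 (k = 5).
sum of item variances = 1.793 + 2.455 + 2.667 + 1.708 + 1.553 = 10.176
total variance = 10.176 + 2 × 3.115 = 16.406
α (item deleted) = (5/4)·(1 − 10.176/16.406) = 0.47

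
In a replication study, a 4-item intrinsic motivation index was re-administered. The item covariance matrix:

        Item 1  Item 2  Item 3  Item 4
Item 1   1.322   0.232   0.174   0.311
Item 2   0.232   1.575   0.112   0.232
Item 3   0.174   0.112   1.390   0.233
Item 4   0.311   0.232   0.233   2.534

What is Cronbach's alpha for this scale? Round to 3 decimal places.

ΣVar(i) = 1.322 + 1.575 + 1.390 + 2.534 = 6.821
Sum of off-diagonal covariances = 1.294
σ²_total = 6.821 + 2 × 1.294 = 9.409
α = (k/(k−1))·(1 − ΣVar(i)/σ²_total) = (4/3)·(1 − 6.821/9.409) = 0.367

α = 0.367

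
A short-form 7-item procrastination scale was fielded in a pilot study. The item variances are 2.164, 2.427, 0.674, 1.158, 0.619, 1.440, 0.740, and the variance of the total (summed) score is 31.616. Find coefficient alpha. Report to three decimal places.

ΣVar(i) = 2.164 + 2.427 + 0.674 + 1.158 + 0.619 + 1.440 + 0.740 = 9.222
α = (k/(k−1))·(1 − ΣVar(i)/total variance) = (7/6)·(1 − 9.222/31.616) = 0.826

α = 0.826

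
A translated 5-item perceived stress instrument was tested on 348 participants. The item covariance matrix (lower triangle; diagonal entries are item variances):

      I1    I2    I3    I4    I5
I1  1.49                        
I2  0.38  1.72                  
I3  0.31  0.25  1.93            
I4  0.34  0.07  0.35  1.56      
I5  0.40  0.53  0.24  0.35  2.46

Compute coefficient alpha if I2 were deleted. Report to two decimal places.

α = 0.46

Remaining items: I1, I3, I4, I5 (k = 4).
Σσᵢ² = 1.49 + 1.93 + 1.56 + 2.46 = 7.44
total variance = 7.44 + 2 × 1.99 = 11.42
α (item deleted) = (4/3)·(1 − 7.44/11.42) = 0.46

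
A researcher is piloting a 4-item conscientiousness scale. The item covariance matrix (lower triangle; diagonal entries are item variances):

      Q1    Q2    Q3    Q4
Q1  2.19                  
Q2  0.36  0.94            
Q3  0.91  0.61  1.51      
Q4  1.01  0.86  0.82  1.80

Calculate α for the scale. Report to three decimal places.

α = 0.782

Σσᵢ² = 2.19 + 0.94 + 1.51 + 1.80 = 6.44
Sum of the distinct covariances = 4.57
σ²_T = 6.44 + 2 × 4.57 = 15.58
α = (k/(k−1))·(1 − Σσᵢ²/σ²_T) = (4/3)·(1 − 6.44/15.58) = 0.782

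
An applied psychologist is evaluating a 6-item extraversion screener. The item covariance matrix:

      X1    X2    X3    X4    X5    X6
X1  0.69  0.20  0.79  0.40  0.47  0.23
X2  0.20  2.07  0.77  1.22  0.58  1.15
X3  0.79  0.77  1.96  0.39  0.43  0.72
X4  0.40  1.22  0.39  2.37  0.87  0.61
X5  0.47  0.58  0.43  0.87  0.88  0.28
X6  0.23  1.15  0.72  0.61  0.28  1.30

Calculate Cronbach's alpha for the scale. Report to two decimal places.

α = 0.80

ΣVar(i) = 0.69 + 2.07 + 1.96 + 2.37 + 0.88 + 1.30 = 9.27
Σ_{i<j} σ_ij = 9.11
σ²_total = 9.27 + 2 × 9.11 = 27.49
α = (k/(k−1))·(1 − ΣVar(i)/σ²_total) = (6/5)·(1 − 9.27/27.49) = 0.80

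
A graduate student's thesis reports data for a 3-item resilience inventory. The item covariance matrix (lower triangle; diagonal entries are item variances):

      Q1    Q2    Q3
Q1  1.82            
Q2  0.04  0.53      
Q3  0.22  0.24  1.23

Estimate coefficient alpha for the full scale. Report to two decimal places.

coefficient alpha = 0.33

ΣVar(i) = 1.82 + 0.53 + 1.23 = 3.58
Sum of off-diagonal covariances = 0.50
Var(T) = 3.58 + 2 × 0.50 = 4.58
α = (k/(k−1))·(1 − ΣVar(i)/Var(T)) = (3/2)·(1 − 3.58/4.58) = 0.33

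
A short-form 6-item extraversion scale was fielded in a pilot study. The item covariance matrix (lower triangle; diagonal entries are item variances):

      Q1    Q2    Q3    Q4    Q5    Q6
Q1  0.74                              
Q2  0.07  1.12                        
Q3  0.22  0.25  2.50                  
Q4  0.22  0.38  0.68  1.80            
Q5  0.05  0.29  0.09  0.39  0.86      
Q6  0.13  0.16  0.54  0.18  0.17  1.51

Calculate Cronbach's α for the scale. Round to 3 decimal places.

α = 0.567

Σσᵢ² = 0.74 + 1.12 + 2.50 + 1.80 + 0.86 + 1.51 = 8.53
Sum of off-diagonal covariances = 3.82
σ²_total = 8.53 + 2 × 3.82 = 16.17
α = (k/(k−1))·(1 − Σσᵢ²/σ²_total) = (6/5)·(1 − 8.53/16.17) = 0.567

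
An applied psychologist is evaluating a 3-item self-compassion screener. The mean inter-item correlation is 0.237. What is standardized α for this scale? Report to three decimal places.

standardized α = 0.482

Standardized α = k·r̄ / (1 + (k−1)·r̄) = 3 × 0.237 / (1 + 2 × 0.237)
  = 0.7110 / 1.4740 = 0.482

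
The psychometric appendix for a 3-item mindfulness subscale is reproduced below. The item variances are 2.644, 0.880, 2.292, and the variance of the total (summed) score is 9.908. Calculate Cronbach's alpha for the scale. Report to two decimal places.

α = 0.62

Σσ²ᵢ = 2.644 + 0.880 + 2.292 = 5.816
α = (k/(k−1))·(1 − Σσ²ᵢ/total variance) = (3/2)·(1 − 5.816/9.908) = 0.62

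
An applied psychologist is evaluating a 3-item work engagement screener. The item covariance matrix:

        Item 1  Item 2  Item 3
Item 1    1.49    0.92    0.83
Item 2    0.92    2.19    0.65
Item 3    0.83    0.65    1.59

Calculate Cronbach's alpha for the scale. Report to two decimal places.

Cronbach's alpha = 0.71

ΣVar(i) = 1.49 + 2.19 + 1.59 = 5.27
Σ_{i<j} σ_ij = 2.40
Var(T) = 5.27 + 2 × 2.40 = 10.07
α = (k/(k−1))·(1 − ΣVar(i)/Var(T)) = (3/2)·(1 − 5.27/10.07) = 0.71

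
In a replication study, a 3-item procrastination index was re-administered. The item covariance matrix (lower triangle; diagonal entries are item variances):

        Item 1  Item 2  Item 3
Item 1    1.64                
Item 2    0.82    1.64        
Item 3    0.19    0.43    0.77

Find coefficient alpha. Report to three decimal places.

α = 0.623

ΣVar(i) = 1.64 + 1.64 + 0.77 = 4.05
Sum of off-diagonal covariances = 1.44
Var(T) = 4.05 + 2 × 1.44 = 6.93
α = (k/(k−1))·(1 − ΣVar(i)/Var(T)) = (3/2)·(1 − 4.05/6.93) = 0.623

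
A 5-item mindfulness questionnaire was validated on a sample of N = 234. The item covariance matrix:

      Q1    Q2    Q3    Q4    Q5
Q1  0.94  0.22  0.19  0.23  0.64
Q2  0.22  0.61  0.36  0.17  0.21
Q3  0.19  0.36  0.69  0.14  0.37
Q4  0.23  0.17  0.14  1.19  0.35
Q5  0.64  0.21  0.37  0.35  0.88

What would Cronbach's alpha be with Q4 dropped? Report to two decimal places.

Remaining items: Q1, Q2, Q3, Q5 (k = 4).
Σσ²ᵢ = 0.94 + 0.61 + 0.69 + 0.88 = 3.12
σ²_total = 3.12 + 2 × 1.99 = 7.10
α (item deleted) = (4/3)·(1 − 3.12/7.10) = 0.75

α = 0.75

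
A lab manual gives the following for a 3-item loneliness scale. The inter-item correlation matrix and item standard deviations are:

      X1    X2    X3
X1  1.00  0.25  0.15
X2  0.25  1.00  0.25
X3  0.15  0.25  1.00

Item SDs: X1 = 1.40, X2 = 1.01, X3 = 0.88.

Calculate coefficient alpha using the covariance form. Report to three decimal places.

coefficient alpha = 0.432

Σσ²ᵢ = 1.40² + 1.01² + 0.88² = 3.7545
Covariances σ_ij = r_ij · s_i · s_j:
  σ(X1,X2) = 0.25 × 1.40 × 1.01 = 0.3535
  σ(X1,X3) = 0.15 × 1.40 × 0.88 = 0.1848
  σ(X2,X3) = 0.25 × 1.01 × 0.88 = 0.2222
σ²_T = Σσ²ᵢ + 2·Σσ_ij = 3.7545 + 2 × 0.7605 = 5.2755
α = (3/2)·(1 − 3.7545/5.2755) = 0.432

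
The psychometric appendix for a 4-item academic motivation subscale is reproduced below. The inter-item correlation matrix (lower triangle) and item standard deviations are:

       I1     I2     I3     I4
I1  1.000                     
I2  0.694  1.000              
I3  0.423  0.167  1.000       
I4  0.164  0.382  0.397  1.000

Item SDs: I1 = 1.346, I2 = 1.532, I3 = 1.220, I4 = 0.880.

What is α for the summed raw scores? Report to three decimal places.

Σσ²ᵢ = 1.346² + 1.532² + 1.220² + 0.880² = 6.4215
Covariances σ_ij = r_ij · s_i · s_j:
  σ(I1,I2) = 0.694 × 1.346 × 1.532 = 1.4311
  σ(I1,I3) = 0.423 × 1.346 × 1.220 = 0.6946
  σ(I1,I4) = 0.164 × 1.346 × 0.880 = 0.1943
  σ(I2,I3) = 0.167 × 1.532 × 1.220 = 0.3121
  σ(I2,I4) = 0.382 × 1.532 × 0.880 = 0.5150
  σ(I3,I4) = 0.397 × 1.220 × 0.880 = 0.4262
σ²_T = Σσ²ᵢ + 2·Σσ_ij = 6.4215 + 2 × 3.5733 = 13.5681
α = (4/3)·(1 − 6.4215/13.5681) = 0.702

α = 0.702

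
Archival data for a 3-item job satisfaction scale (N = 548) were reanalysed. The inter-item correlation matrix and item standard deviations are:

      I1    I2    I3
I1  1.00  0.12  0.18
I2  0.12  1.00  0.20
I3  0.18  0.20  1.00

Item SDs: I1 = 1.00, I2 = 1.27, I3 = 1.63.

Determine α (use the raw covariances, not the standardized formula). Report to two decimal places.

α = 0.37

Σσ²ᵢ = 1.00² + 1.27² + 1.63² = 5.2698
Covariances σ_ij = r_ij · s_i · s_j:
  σ(I1,I2) = 0.12 × 1.00 × 1.27 = 0.1524
  σ(I1,I3) = 0.18 × 1.00 × 1.63 = 0.2934
  σ(I2,I3) = 0.20 × 1.27 × 1.63 = 0.4140
σ²_T = Σσ²ᵢ + 2·Σσ_ij = 5.2698 + 2 × 0.8598 = 6.9894
α = (3/2)·(1 − 5.2698/6.9894) = 0.37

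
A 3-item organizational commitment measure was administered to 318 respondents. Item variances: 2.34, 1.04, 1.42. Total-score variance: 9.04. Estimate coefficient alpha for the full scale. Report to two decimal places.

Σσ²ᵢ = 2.34 + 1.04 + 1.42 = 4.80
α = (k/(k−1))·(1 − Σσ²ᵢ/Var(T)) = (3/2)·(1 − 4.80/9.04) = 0.70

α = 0.70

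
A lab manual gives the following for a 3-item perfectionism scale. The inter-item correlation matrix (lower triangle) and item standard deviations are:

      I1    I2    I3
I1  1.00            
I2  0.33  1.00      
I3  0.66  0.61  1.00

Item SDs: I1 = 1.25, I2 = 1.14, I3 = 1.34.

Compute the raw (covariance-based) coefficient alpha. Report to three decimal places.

coefficient alpha = 0.778

Σσ²ᵢ = 1.25² + 1.14² + 1.34² = 4.6577
Covariances σ_ij = r_ij · s_i · s_j:
  σ(I1,I2) = 0.33 × 1.25 × 1.14 = 0.4703
  σ(I1,I3) = 0.66 × 1.25 × 1.34 = 1.1055
  σ(I2,I3) = 0.61 × 1.14 × 1.34 = 0.9318
σ²_T = Σσ²ᵢ + 2·Σσ_ij = 4.6577 + 2 × 2.5076 = 9.6729
α = (3/2)·(1 − 4.6577/9.6729) = 0.778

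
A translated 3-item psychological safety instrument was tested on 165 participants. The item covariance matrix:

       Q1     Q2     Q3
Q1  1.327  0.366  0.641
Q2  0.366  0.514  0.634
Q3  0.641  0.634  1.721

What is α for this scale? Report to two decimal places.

ΣVar(i) = 1.327 + 0.514 + 1.721 = 3.562
Sum of off-diagonal covariances = 1.641
total variance = 3.562 + 2 × 1.641 = 6.844
α = (k/(k−1))·(1 − ΣVar(i)/total variance) = (3/2)·(1 − 3.562/6.844) = 0.72

α = 0.72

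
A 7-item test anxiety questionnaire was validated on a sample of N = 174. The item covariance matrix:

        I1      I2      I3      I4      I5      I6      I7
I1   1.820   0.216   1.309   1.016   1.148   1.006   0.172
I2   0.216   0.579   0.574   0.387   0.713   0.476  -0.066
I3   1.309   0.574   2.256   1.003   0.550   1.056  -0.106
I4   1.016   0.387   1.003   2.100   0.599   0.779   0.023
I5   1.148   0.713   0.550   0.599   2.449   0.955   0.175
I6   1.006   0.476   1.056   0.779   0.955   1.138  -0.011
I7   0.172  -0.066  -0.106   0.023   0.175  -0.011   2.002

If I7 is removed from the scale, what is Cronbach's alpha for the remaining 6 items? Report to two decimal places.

Remaining items: I1, I2, I3, I4, I5, I6 (k = 6).
sum of item variances = 1.820 + 0.579 + 2.256 + 2.100 + 2.449 + 1.138 = 10.342
σ²_total = 10.342 + 2 × 11.787 = 33.916
α (item deleted) = (6/5)·(1 − 10.342/33.916) = 0.83

α = 0.83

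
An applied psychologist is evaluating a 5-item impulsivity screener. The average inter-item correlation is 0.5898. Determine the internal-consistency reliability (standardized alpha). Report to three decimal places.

standardized alpha = 0.878

Standardized α = k·r̄ / (1 + (k−1)·r̄) = 5 × 0.5898 / (1 + 4 × 0.5898)
  = 2.9490 / 3.3592 = 0.878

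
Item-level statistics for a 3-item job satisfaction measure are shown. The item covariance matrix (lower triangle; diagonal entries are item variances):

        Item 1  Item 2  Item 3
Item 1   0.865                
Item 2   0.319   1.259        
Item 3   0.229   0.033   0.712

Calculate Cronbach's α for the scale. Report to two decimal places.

Cronbach's α = 0.44

Σσᵢ² = 0.865 + 1.259 + 0.712 = 2.836
Σ_{i<j} σ_ij = 0.581
total variance = 2.836 + 2 × 0.581 = 3.998
α = (k/(k−1))·(1 − Σσᵢ²/total variance) = (3/2)·(1 − 2.836/3.998) = 0.44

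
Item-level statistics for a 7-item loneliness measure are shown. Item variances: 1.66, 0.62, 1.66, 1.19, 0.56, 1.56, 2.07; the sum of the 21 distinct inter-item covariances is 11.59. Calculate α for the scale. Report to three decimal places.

Σσ²ᵢ = 1.66 + 0.62 + 1.66 + 1.19 + 0.56 + 1.56 + 2.07 = 9.32
Sum of distinct covariances = 11.59
σ²_T = Σσ²ᵢ + 2·Σcov = 9.32 + 2 × 11.59 = 32.50
α = (7/6)·(1 − 9.32/32.50) = 0.832

α = 0.832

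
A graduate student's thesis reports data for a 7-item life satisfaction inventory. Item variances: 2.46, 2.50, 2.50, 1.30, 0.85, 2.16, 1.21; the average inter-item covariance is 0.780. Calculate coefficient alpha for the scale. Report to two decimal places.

α = 0.84

sum of item variances = 2.46 + 2.50 + 2.50 + 1.30 + 0.85 + 2.16 + 1.21 = 12.98
Sum of the 21 distinct covariances = 21 × 0.780 = 16.380
σ²_total = sum of item variances + 2·Σcov = 12.98 + 2 × 16.380 = 45.740
α = (7/6)·(1 − 12.98/45.740) = 0.84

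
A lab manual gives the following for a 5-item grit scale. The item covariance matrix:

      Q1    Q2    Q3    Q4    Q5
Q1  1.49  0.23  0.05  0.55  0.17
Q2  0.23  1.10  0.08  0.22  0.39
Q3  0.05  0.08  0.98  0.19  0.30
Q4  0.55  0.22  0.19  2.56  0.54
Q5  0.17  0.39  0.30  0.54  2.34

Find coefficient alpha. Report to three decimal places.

coefficient alpha = 0.489

Σσᵢ² = 1.49 + 1.10 + 0.98 + 2.56 + 2.34 = 8.47
Sum of the distinct covariances = 2.72
total variance = 8.47 + 2 × 2.72 = 13.91
α = (k/(k−1))·(1 − Σσᵢ²/total variance) = (5/4)·(1 − 8.47/13.91) = 0.489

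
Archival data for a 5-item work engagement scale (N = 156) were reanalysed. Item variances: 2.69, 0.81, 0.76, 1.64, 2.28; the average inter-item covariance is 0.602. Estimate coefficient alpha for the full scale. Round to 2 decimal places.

Σσ²ᵢ = 2.69 + 0.81 + 0.76 + 1.64 + 2.28 = 8.18
Sum of the 10 distinct covariances = 10 × 0.602 = 6.020
total variance = Σσ²ᵢ + 2·Σcov = 8.18 + 2 × 6.020 = 20.220
α = (5/4)·(1 − 8.18/20.220) = 0.74

α = 0.74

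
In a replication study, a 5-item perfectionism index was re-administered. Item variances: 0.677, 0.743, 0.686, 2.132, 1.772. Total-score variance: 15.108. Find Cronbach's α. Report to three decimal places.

α = 0.753

sum of item variances = 0.677 + 0.743 + 0.686 + 2.132 + 1.772 = 6.010
α = (k/(k−1))·(1 − sum of item variances/σ²_total) = (5/4)·(1 − 6.010/15.108) = 0.753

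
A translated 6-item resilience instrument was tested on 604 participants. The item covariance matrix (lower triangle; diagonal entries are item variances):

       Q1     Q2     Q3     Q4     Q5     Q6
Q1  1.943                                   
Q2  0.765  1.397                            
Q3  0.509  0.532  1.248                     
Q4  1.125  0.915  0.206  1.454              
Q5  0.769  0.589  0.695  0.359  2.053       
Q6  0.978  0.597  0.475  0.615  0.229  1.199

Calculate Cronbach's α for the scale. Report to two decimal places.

sum of item variances = 1.943 + 1.397 + 1.248 + 1.454 + 2.053 + 1.199 = 9.294
Sum of off-diagonal covariances = 9.358
σ²_T = 9.294 + 2 × 9.358 = 28.010
α = (k/(k−1))·(1 − sum of item variances/σ²_T) = (6/5)·(1 − 9.294/28.010) = 0.80

α = 0.80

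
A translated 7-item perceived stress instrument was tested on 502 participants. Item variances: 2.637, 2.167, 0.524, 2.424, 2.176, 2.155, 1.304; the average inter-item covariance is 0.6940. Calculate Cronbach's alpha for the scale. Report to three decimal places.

sum of item variances = 2.637 + 2.167 + 0.524 + 2.424 + 2.176 + 2.155 + 1.304 = 13.387
Sum of the 21 distinct covariances = 21 × 0.6940 = 14.5740
Var(T) = sum of item variances + 2·Σcov = 13.387 + 2 × 14.5740 = 42.5350
α = (7/6)·(1 − 13.387/42.5350) = 0.799

Cronbach's alpha = 0.799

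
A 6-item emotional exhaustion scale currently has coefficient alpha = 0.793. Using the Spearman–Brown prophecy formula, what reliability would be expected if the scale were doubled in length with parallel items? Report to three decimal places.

predicted reliability = 0.885

Length factor m = 2
α' = m·α / (1 + (m−1)·α)
   = 2 × 0.793 / (1 + (2 − 1) × 0.793)
   = 1.5860 / 1.7930 = 0.885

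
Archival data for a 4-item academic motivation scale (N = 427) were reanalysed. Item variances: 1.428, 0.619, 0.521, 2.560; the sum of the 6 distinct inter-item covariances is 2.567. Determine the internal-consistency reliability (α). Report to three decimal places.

α = 0.667

Σσᵢ² = 1.428 + 0.619 + 0.521 + 2.560 = 5.128
Sum of distinct covariances = 2.567
Var(T) = Σσᵢ² + 2·Σcov = 5.128 + 2 × 2.567 = 10.262
α = (4/3)·(1 − 5.128/10.262) = 0.667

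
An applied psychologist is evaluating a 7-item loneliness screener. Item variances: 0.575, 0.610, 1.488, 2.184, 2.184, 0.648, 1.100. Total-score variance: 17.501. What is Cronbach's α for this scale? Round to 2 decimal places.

Cronbach's α = 0.58

sum of item variances = 0.575 + 0.610 + 1.488 + 2.184 + 2.184 + 0.648 + 1.100 = 8.789
α = (k/(k−1))·(1 − sum of item variances/σ²_T) = (7/6)·(1 − 8.789/17.501) = 0.58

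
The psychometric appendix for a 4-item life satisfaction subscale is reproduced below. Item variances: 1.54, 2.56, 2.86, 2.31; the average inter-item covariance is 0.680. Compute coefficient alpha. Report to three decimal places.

α = 0.624

Σσᵢ² = 1.54 + 2.56 + 2.86 + 2.31 = 9.27
Sum of the 6 distinct covariances = 6 × 0.680 = 4.080
total variance = Σσᵢ² + 2·Σcov = 9.27 + 2 × 4.080 = 17.430
α = (4/3)·(1 − 9.27/17.430) = 0.624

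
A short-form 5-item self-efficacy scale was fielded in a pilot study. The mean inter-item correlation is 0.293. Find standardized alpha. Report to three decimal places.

standardized alpha = 0.674

Standardized α = k·r̄ / (1 + (k−1)·r̄) = 5 × 0.293 / (1 + 4 × 0.293)
  = 1.4650 / 2.1720 = 0.674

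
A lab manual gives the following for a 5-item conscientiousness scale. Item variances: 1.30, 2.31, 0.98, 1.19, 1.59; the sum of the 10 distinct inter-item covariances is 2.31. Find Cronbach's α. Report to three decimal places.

ΣVar(i) = 1.30 + 2.31 + 0.98 + 1.19 + 1.59 = 7.37
Sum of distinct covariances = 2.31
total variance = ΣVar(i) + 2·Σcov = 7.37 + 2 × 2.31 = 11.99
α = (5/4)·(1 − 7.37/11.99) = 0.482

α = 0.482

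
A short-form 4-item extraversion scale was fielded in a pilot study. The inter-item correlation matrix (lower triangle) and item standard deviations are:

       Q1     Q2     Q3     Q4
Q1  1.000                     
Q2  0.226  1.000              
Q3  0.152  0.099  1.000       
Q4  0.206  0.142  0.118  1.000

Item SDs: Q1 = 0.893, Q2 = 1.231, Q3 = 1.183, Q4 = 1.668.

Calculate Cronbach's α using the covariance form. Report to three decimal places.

Σσ²ᵢ = 0.893² + 1.231² + 1.183² + 1.668² = 6.4945
Covariances σ_ij = r_ij · s_i · s_j:
  σ(Q1,Q2) = 0.226 × 0.893 × 1.231 = 0.2484
  σ(Q1,Q3) = 0.152 × 0.893 × 1.183 = 0.1606
  σ(Q1,Q4) = 0.206 × 0.893 × 1.668 = 0.3068
  σ(Q2,Q3) = 0.099 × 1.231 × 1.183 = 0.1442
  σ(Q2,Q4) = 0.142 × 1.231 × 1.668 = 0.2916
  σ(Q3,Q4) = 0.118 × 1.183 × 1.668 = 0.2328
σ²_T = Σσ²ᵢ + 2·Σσ_ij = 6.4945 + 2 × 1.3844 = 9.2633
α = (4/3)·(1 − 6.4945/9.2633) = 0.399

α = 0.399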